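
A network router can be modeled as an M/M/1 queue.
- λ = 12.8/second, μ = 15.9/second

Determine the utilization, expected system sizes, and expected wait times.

Step 1: ρ = λ/μ = 12.8/15.9 = 0.8050
Step 2: L = λ/(μ-λ) = 12.8/3.10 = 4.1290
Step 3: Lq = λ²/(μ(μ-λ)) = 163.84/(15.9×3.10) = 3.3240
Step 4: W = 1/(μ-λ) = 1/3.10 = 0.32258
Step 5: Wq = λ/(μ(μ-λ)) = 12.8/(15.9×3.10) = 0.2597
Step 6: P(0) = 1-ρ = 0.1950
Verify: L = λW = 12.8×0.32258 = 4.1290 ✔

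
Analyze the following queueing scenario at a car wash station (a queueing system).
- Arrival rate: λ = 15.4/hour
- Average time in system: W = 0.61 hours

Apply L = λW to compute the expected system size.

Little's Law: L = λW
L = 15.4 × 0.61 = 9.3940 cars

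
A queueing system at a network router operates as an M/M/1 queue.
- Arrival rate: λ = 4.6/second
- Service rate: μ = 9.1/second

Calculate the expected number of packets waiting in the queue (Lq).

ρ = λ/μ = 4.6/9.1 = 0.5055
For M/M/1: Lq = λ²/(μ(μ-λ))
Lq = 21.16/(9.1 × 4.50)
Lq = 0.5167 packets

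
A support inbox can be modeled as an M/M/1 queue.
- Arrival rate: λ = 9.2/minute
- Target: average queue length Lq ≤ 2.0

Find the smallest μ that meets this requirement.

For M/M/1: Lq = λ²/(μ(μ-λ))
Need Lq ≤ 2.0, i.e. μ(μ-λ) ≥ λ²/2.0
μ² - 9.2μ - 84.64/2.0 ≥ 0  →  μ² - 9.2μ - 42.3200 ≥ 0
Quadratic formula (positive root): μ = [λ + √(λ² + 4×42.3200)]/2
Discriminant: 84.64 + 4×42.3200 = 253.9200, √253.9200 = 15.93487
μ ≥ (9.2 + 15.93487)/2 = 12.5674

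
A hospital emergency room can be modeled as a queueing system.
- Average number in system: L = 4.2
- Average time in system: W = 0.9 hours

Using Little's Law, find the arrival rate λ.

Little's Law: L = λW, so λ = L/W
λ = 4.2/0.9 = 4.6667 patients/hour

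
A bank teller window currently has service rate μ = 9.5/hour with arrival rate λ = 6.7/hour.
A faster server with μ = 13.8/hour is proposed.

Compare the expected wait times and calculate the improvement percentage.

System 1: ρ₁ = 6.7/9.5 = 0.7053, W₁ = 1/(9.5-6.7) = 0.35714
System 2: ρ₂ = 6.7/13.8 = 0.4855, W₂ = 1/(13.8-6.7) = 0.14085
Improvement: (W₁-W₂)/W₁ = (0.35714-0.14085)/0.35714 = 60.56%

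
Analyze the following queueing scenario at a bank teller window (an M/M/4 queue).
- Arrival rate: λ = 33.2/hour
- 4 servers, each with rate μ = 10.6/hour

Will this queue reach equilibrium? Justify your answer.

Stability requires ρ = λ/(cμ) < 1
ρ = 33.2/(4 × 10.6) = 33.2/42.40 = 0.7830
Since 0.7830 < 1, the system is STABLE.
The servers are busy 78.30% of the time.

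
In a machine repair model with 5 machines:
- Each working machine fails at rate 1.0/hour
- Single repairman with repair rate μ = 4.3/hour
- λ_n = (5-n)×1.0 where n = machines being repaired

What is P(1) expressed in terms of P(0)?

P(1)/P(0) = ∏_{i=0}^{1-1} λ_i/μ_{i+1}
= (5-0)×1.0/4.3
= 1.1628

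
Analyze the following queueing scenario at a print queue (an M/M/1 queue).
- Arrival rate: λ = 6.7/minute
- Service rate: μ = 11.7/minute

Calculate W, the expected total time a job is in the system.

First, compute utilization: ρ = λ/μ = 6.7/11.7 = 0.5726
For M/M/1: W = 1/(μ-λ)
W = 1/(11.7-6.7) = 1/5.00
W = 0.2000 minutes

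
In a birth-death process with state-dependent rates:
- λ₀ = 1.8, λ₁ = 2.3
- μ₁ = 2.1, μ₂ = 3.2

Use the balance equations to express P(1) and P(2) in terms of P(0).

Balance equations:
State 0: λ₀P₀ = μ₁P₁ → P₁ = (λ₀/μ₁)P₀ = (1.8/2.1)P₀ = 0.8571P₀
State 1: P₂ = (λ₀λ₁)/(μ₁μ₂)P₀ = (1.8×2.3)/(2.1×3.2)P₀ = 0.6161P₀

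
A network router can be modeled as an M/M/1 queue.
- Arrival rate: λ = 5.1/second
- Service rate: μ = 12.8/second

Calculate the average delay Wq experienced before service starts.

First, compute utilization: ρ = λ/μ = 5.1/12.8 = 0.3984
For M/M/1: Wq = λ/(μ(μ-λ))
Wq = 5.1/(12.8 × (12.8-5.1))
Wq = 5.1/(12.8 × 7.70)
Wq = 0.05175 seconds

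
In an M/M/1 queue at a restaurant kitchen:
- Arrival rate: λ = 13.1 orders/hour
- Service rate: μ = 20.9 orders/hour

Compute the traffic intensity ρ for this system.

Server utilization: ρ = λ/μ
ρ = 13.1/20.9 = 0.6268
The server is busy 62.68% of the time.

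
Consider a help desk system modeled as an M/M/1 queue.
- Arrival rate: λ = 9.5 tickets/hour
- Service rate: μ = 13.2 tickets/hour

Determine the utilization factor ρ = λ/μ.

Server utilization: ρ = λ/μ
ρ = 9.5/13.2 = 0.7197
The server is busy 71.97% of the time.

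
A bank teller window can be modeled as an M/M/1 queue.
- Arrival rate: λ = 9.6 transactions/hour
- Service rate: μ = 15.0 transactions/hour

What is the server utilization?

Server utilization: ρ = λ/μ
ρ = 9.6/15.0 = 0.6400
The server is busy 64.00% of the time.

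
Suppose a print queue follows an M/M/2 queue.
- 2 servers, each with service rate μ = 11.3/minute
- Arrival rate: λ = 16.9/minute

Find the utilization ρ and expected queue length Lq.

Traffic intensity: ρ = λ/(cμ) = 16.9/(2×11.3) = 0.7478
Since ρ = 0.7478 < 1, system is stable.
Offered load a = λ/μ = cρ = 16.9/11.3 = 1.4956
P₀ = [ Σₙ₌₀^1 aⁿ/n! + a^2/(2!(1-ρ)) ]⁻¹
Σ = a^0/0! + a^1/1! = 1.0000 + 1.4956 = 2.4956
a^2/(2!(1-ρ)) = 2.2367/(2 × 0.25221) = 4.4342
P₀ = 1/(2.4956 + 4.4342) = 0.1443
Lq = P₀·a^2·ρ / (2!(1-ρ)²) = 0.1443 × 2.2367 × 0.7478 / (2 × 0.06361) = 1.8972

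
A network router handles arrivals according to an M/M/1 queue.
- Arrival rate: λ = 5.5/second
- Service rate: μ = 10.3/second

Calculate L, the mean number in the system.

ρ = λ/μ = 5.5/10.3 = 0.5340
For M/M/1: L = λ/(μ-λ)
L = 5.5/(10.3-5.5) = 5.5/4.80
L = 1.1458 packets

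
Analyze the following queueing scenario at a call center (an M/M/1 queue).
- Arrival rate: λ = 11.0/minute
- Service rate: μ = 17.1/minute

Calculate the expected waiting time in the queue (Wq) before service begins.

First, compute utilization: ρ = λ/μ = 11.0/17.1 = 0.6433
For M/M/1: Wq = λ/(μ(μ-λ))
Wq = 11.0/(17.1 × (17.1-11.0))
Wq = 11.0/(17.1 × 6.10)
Wq = 0.1055 minutes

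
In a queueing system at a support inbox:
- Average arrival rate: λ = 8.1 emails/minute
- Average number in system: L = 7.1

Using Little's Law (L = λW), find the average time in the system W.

Little's Law: L = λW, so W = L/λ
W = 7.1/8.1 = 0.8765 minutes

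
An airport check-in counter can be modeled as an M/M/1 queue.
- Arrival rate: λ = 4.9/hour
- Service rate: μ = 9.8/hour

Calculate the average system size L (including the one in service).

ρ = λ/μ = 4.9/9.8 = 0.5000
For M/M/1: L = λ/(μ-λ)
L = 4.9/(9.8-4.9) = 4.9/4.90
L = 1.0000 passengers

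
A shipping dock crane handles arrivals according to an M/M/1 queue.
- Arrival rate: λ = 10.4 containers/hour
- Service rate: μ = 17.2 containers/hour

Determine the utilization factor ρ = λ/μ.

Server utilization: ρ = λ/μ
ρ = 10.4/17.2 = 0.6047
The server is busy 60.47% of the time.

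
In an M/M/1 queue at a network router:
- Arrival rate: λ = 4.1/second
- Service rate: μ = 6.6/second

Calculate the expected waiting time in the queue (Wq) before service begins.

First, compute utilization: ρ = λ/μ = 4.1/6.6 = 0.6212
For M/M/1: Wq = λ/(μ(μ-λ))
Wq = 4.1/(6.6 × (6.6-4.1))
Wq = 4.1/(6.6 × 2.50)
Wq = 0.2485 seconds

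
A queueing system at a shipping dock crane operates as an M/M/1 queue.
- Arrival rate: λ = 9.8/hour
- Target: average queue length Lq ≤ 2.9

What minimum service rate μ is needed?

For M/M/1: Lq = λ²/(μ(μ-λ))
Need Lq ≤ 2.9, i.e. μ(μ-λ) ≥ λ²/2.9
μ² - 9.8μ - 96.04/2.9 ≥ 0  →  μ² - 9.8μ - 33.11724 ≥ 0
Quadratic formula (positive root): μ = [λ + √(λ² + 4×33.11724)]/2
Discriminant: 96.04 + 4×33.11724 = 228.5090, √228.5090 = 15.11651
μ ≥ (9.8 + 15.11651)/2 = 12.4583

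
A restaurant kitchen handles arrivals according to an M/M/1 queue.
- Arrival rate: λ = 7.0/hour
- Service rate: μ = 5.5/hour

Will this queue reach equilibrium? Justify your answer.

Stability requires ρ = λ/(cμ) < 1
ρ = 7.0/(1 × 5.5) = 7.0/5.50 = 1.2727
Since 1.2727 ≥ 1, the system is UNSTABLE.
Queue grows without bound. Need μ > λ = 7.0.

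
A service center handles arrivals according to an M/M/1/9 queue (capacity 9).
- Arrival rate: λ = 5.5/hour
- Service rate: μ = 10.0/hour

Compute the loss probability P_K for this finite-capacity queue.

ρ = λ/μ = 5.5/10.0 = 0.5500
P₀ = (1-ρ)/(1-ρ^(K+1)) = (1-0.5500)/(1-0.5500^10) = 0.4500/0.9975 = 0.4511
P_K = P₀×ρ^K = 0.45114 × 0.5500^9 = 0.45114 × 0.0046054 = 0.002078
Blocking probability = 0.21%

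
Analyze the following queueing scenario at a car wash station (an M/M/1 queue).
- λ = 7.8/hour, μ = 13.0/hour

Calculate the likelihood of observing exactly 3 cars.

ρ = λ/μ = 7.8/13.0 = 0.6000
P(n) = (1-ρ)ρⁿ
P(3) = (1-0.6000) × 0.6000^3
P(3) = 0.4000 × 0.2160
P(3) = 0.08640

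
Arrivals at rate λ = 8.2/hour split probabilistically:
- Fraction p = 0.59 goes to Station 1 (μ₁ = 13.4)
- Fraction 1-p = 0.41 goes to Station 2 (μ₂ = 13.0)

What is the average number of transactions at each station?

Effective rates: λ₁ = 8.2×0.59 = 4.838, λ₂ = 8.2×0.41 = 3.362
Station 1: ρ₁ = 4.838/13.4 = 0.361045, L₁ = ρ₁/(1-ρ₁) = 0.361045/(1-0.361045) = 0.5651
Station 2: ρ₂ = 3.362/13.0 = 0.2586, L₂ = ρ₂/(1-ρ₂) = 0.2586/(1-0.2586) = 0.3488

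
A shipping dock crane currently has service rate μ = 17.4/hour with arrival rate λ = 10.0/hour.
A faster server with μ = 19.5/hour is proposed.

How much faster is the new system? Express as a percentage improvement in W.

System 1: ρ₁ = 10.0/17.4 = 0.5747, W₁ = 1/(17.4-10.0) = 0.13514
System 2: ρ₂ = 10.0/19.5 = 0.5128, W₂ = 1/(19.5-10.0) = 0.10526
Improvement: (W₁-W₂)/W₁ = (0.13514-0.10526)/0.13514 = 22.11%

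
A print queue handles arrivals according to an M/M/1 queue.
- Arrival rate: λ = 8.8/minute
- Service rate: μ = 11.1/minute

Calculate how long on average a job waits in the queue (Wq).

First, compute utilization: ρ = λ/μ = 8.8/11.1 = 0.7928
For M/M/1: Wq = λ/(μ(μ-λ))
Wq = 8.8/(11.1 × (11.1-8.8))
Wq = 8.8/(11.1 × 2.30)
Wq = 0.3447 minutes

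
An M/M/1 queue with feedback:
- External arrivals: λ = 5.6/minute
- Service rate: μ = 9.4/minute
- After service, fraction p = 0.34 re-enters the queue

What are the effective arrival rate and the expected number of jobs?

Effective arrival rate: λ_eff = λ/(1-p) = 5.6/(1-0.34) = 5.6/0.66 = 8.484848
ρ = λ_eff/μ = 8.484848/9.4 = 0.902643
L = ρ/(1-ρ) = 0.902643/(1-0.902643) = 9.2715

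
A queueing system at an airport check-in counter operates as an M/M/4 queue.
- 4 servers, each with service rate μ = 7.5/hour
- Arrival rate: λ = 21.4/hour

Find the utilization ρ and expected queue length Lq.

Traffic intensity: ρ = λ/(cμ) = 21.4/(4×7.5) = 0.7133
Since ρ = 0.7133 < 1, system is stable.
Offered load a = λ/μ = cρ = 21.4/7.5 = 2.8533
P₀ = [ Σₙ₌₀^3 aⁿ/n! + a^4/(4!(1-ρ)) ]⁻¹
Σ = a^0/0! + a^1/1! + a^2/2! + a^3/3! = 1.0000 + 2.8533 + 4.0708 + 3.8717 = 11.7958
a^4/(4!(1-ρ)) = 66.2842/(24 × 0.286667) = 9.6343
P₀ = 1/(11.7958 + 9.6343) = 0.04666
Lq = P₀·a^4·ρ / (4!(1-ρ)²) = 0.046663 × 66.2842 × 0.71333 / (24 × 0.082178) = 1.1187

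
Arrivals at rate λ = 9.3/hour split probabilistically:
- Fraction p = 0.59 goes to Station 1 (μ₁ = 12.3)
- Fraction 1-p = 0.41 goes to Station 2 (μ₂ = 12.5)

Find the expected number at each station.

Effective rates: λ₁ = 9.3×0.59 = 5.487, λ₂ = 9.3×0.41 = 3.813
Station 1: ρ₁ = 5.487/12.3 = 0.4461, L₁ = ρ₁/(1-ρ₁) = 0.4461/(1-0.4461) = 0.8054
Station 2: ρ₂ = 3.813/12.5 = 0.30504, L₂ = ρ₂/(1-ρ₂) = 0.30504/(1-0.30504) = 0.4389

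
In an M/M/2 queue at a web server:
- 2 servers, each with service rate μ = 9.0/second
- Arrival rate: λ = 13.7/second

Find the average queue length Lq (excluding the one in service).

Traffic intensity: ρ = λ/(cμ) = 13.7/(2×9.0) = 0.7611
Since ρ = 0.7611 < 1, system is stable.
Offered load a = λ/μ = cρ = 13.7/9.0 = 1.5222
P₀ = [ Σₙ₌₀^1 aⁿ/n! + a^2/(2!(1-ρ)) ]⁻¹
Σ = a^0/0! + a^1/1! = 1.0000 + 1.5222 = 2.5222
a^2/(2!(1-ρ)) = 2.3172/(2 × 0.23889) = 4.8499
P₀ = 1/(2.5222 + 4.8499) = 0.1356
Lq = P₀·a^2·ρ / (2!(1-ρ)²) = 0.135647 × 2.31716 × 0.761111 / (2 × 0.0570679) = 2.0960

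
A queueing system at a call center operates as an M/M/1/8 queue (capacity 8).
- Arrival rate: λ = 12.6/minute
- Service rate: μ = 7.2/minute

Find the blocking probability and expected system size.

ρ = λ/μ = 12.6/7.2 = 1.7500
P₀ = (1-ρ)/(1-ρ^(K+1)) = (1-1.7500)/(1-1.7500^9) = -0.7500/-152.9368 = 0.004904
P_K = P₀×ρ^K = 0.004904 × 1.7500^8 = 0.004904 × 87.9639 = 0.4314
Blocking probability P_8 = 0.4314 (43.14%)
L = ρ[1 - (K+1)ρ^K + Kρ^(K+1)] / [(1-ρ)(1-ρ^(K+1))]
L = 1.7500 × (1 - 9×87.9639 + 8×153.9368) / ((1 - 1.7500) × (1 - 153.9368)) = 6.7255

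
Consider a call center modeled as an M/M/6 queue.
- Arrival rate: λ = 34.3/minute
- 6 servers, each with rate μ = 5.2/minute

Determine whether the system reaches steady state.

Stability requires ρ = λ/(cμ) < 1
ρ = 34.3/(6 × 5.2) = 34.3/31.20 = 1.0994
Since 1.0994 ≥ 1, the system is UNSTABLE.
Need c > λ/μ = 34.3/5.2 = 6.60.
Minimum servers needed: c = 7.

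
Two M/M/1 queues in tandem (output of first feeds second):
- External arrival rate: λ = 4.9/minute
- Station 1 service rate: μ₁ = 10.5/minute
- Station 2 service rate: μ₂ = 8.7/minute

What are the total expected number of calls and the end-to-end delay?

By Jackson's theorem, each station behaves as independent M/M/1.
Station 1: ρ₁ = 4.9/10.5 = 0.4667, L₁ = ρ₁/(1-ρ₁) = λ/(μ₁-λ) = 4.9/5.60 = 0.8750
Station 2: ρ₂ = 4.9/8.7 = 0.5632, L₂ = ρ₂/(1-ρ₂) = λ/(μ₂-λ) = 4.9/3.80 = 1.2895
Total: L = L₁ + L₂ = 0.8750 + 1.2895 = 2.1645
W = L/λ = 2.1645/4.9 = 0.4417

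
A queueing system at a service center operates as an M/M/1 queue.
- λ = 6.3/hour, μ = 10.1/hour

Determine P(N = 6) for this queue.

ρ = λ/μ = 6.3/10.1 = 0.62376
P(n) = (1-ρ)ρⁿ
P(6) = (1-0.62376) × 0.62376^6
P(6) = 0.3762 × 0.05890
P(6) = 0.02216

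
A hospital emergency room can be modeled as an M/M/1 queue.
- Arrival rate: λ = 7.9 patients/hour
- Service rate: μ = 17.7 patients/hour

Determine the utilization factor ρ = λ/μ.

Server utilization: ρ = λ/μ
ρ = 7.9/17.7 = 0.4463
The server is busy 44.63% of the time.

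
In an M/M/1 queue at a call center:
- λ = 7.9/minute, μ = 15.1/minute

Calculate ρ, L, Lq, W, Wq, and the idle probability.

Step 1: ρ = λ/μ = 7.9/15.1 = 0.5232
Step 2: L = λ/(μ-λ) = 7.9/7.20 = 1.0972
Step 3: Lq = λ²/(μ(μ-λ)) = 62.41/(15.1×7.20) = 0.5740
Step 4: W = 1/(μ-λ) = 1/7.20 = 0.13889
Step 5: Wq = λ/(μ(μ-λ)) = 7.9/(15.1×7.20) = 0.07266
Step 6: P(0) = 1-ρ = 0.4768
Verify: L = λW = 7.9×0.13889 = 1.0972 ✔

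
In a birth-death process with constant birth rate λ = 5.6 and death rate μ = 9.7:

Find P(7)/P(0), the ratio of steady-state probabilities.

For constant rates: P(n)/P(0) = (λ/μ)^n
P(7)/P(0) = (5.6/9.7)^7 = 0.57732^7 = 0.02138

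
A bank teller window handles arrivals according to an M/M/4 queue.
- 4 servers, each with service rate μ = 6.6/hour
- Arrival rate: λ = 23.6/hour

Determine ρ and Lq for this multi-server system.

Traffic intensity: ρ = λ/(cμ) = 23.6/(4×6.6) = 0.8939
Since ρ = 0.8939 < 1, system is stable.
Offered load a = λ/μ = cρ = 23.6/6.6 = 3.5758
P₀ = [ Σₙ₌₀^3 aⁿ/n! + a^4/(4!(1-ρ)) ]⁻¹
Σ = a^0/0! + a^1/1! + a^2/2! + a^3/3! = 1.00000 + 3.57576 + 6.39302 + 7.61996 = 18.5887
a^4/(4!(1-ρ)) = 163.4829/(24 × 0.1060606) = 64.2254
P₀ = 1/(18.5887 + 64.2254) = 0.01208
Lq = P₀·a^4·ρ / (4!(1-ρ)²) = 0.01207523 × 163.4829 × 0.8939394 / (24 × 0.01124885) = 6.5367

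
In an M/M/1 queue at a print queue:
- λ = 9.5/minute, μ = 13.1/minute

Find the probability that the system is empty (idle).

ρ = λ/μ = 9.5/13.1 = 0.7252
P(0) = 1 - ρ = 1 - 0.7252 = 0.2748
The server is idle 27.48% of the time.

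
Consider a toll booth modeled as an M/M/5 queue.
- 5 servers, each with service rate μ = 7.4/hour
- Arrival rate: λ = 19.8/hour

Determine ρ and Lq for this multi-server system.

Traffic intensity: ρ = λ/(cμ) = 19.8/(5×7.4) = 0.5351
Since ρ = 0.5351 < 1, system is stable.
Offered load a = λ/μ = cρ = 19.8/7.4 = 2.6757
P₀ = [ Σₙ₌₀^4 aⁿ/n! + a^5/(5!(1-ρ)) ]⁻¹
Σ = a^0/0! + a^1/1! + a^2/2! + a^3/3! + a^4/4! = 1.0000 + 2.6757 + 3.5796 + 3.1926 + 2.1356 = 12.5835
a^5/(5!(1-ρ)) = 137.1410/(120 × 0.464865) = 2.4584
P₀ = 1/(12.5835 + 2.4584) = 0.06648
Lq = P₀·a^5·ρ / (5!(1-ρ)²) = 0.06648 × 137.1410 × 0.5351 / (120 × 0.2161) = 0.1881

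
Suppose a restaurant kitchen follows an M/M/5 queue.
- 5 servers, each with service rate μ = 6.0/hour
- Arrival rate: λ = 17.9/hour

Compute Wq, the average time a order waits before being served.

Traffic intensity: ρ = λ/(cμ) = 17.9/(5×6.0) = 0.5967
Since ρ = 0.5967 < 1, system is stable.
Offered load a = λ/μ = cρ = 17.9/6.0 = 2.9833
P₀ = [ Σₙ₌₀^4 aⁿ/n! + a^5/(5!(1-ρ)) ]⁻¹
Σ = a^0/0! + a^1/1! + a^2/2! + a^3/3! + a^4/4! = 1.00000 + 2.98333 + 4.45014 + 4.42542 + 3.30062 = 16.1595
a^5/(5!(1-ρ)) = 236.3246/(120 × 0.403333) = 4.8827
P₀ = 1/(16.1595 + 4.8827) = 0.04752
Lq = P₀·a^5·ρ / (5!(1-ρ)²) = 0.047523 × 236.3246 × 0.59667 / (120 × 0.16268) = 0.3433
Wq = Lq/λ = 0.3433/17.9 = 0.01918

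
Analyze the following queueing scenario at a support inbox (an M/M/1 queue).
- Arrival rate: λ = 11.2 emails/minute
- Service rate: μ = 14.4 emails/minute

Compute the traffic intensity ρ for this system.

Server utilization: ρ = λ/μ
ρ = 11.2/14.4 = 0.7778
The server is busy 77.78% of the time.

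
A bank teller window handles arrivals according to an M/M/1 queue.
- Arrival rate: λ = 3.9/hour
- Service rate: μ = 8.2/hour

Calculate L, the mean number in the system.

ρ = λ/μ = 3.9/8.2 = 0.4756
For M/M/1: L = λ/(μ-λ)
L = 3.9/(8.2-3.9) = 3.9/4.30
L = 0.9070 transactions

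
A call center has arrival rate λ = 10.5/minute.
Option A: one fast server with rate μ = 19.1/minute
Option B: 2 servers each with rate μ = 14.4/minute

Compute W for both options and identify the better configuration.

Option A: single server μ = 19.1 (M/M/1)
  ρ_A = 10.5/19.1 = 0.5497
  W_A = 1/(μ-λ) = 1/(19.1-10.5) = 1/8.60 = 0.1163

Option B: 2 servers μ = 14.4 (M/M/2)
  ρ_B = λ/(cμ) = 10.5/(2×14.4) = 0.3646
  Offered load a = λ/μ = cρ = 10.5/14.4 = 0.7292
  P₀ = [ Σₙ₌₀^1 aⁿ/n! + a^2/(2!(1-ρ)) ]⁻¹
  Σ = a^0/0! + a^1/1! = 1.0000 + 0.7292 = 1.7292
  a^2/(2!(1-ρ)) = 0.5317/(2 × 0.6354) = 0.4184
  P₀ = 1/(1.7292 + 0.4184) = 0.4656
  Lq = P₀·a^2·ρ / (2!(1-ρ)²) = 0.4656 × 0.5317 × 0.3646 / (2 × 0.4038) = 0.1118
  Wq_B = Lq/λ = 0.1118/10.5 = 0.01065
  W_B = Wq_B + 1/μ = 0.01065 + 0.06944 = 0.08009

Since W_B = 0.08009 < W_A = 0.1163, Option B (multiple servers) has the shorter time in system.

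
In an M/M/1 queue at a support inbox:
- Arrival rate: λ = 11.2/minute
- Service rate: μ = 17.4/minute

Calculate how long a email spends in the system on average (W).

First, compute utilization: ρ = λ/μ = 11.2/17.4 = 0.6437
For M/M/1: W = 1/(μ-λ)
W = 1/(17.4-11.2) = 1/6.20
W = 0.1613 minutes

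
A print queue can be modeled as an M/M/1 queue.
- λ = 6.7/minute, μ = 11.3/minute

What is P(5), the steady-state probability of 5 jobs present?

ρ = λ/μ = 6.7/11.3 = 0.5929
P(n) = (1-ρ)ρⁿ
P(5) = (1-0.5929) × 0.5929^5
P(5) = 0.4071 × 0.07327
P(5) = 0.02983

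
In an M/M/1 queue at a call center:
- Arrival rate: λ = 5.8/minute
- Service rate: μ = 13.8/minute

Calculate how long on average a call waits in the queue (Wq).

First, compute utilization: ρ = λ/μ = 5.8/13.8 = 0.4203
For M/M/1: Wq = λ/(μ(μ-λ))
Wq = 5.8/(13.8 × (13.8-5.8))
Wq = 5.8/(13.8 × 8.00)
Wq = 0.05254 minutes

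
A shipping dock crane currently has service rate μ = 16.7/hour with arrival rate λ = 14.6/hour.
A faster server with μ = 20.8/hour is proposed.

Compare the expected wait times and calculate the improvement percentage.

System 1: ρ₁ = 14.6/16.7 = 0.8743, W₁ = 1/(16.7-14.6) = 0.4762
System 2: ρ₂ = 14.6/20.8 = 0.7019, W₂ = 1/(20.8-14.6) = 0.1613
Improvement: (W₁-W₂)/W₁ = (0.4762-0.1613)/0.4762 = 66.13%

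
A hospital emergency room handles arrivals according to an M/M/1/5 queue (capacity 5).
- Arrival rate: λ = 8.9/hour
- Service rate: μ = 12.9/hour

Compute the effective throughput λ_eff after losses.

ρ = λ/μ = 8.9/12.9 = 0.68992
P₀ = (1-ρ)/(1-ρ^(K+1)) = (1-0.68992)/(1-0.68992^6) = 0.3101/0.8922 = 0.3476
P_K = P₀×ρ^K = 0.3476 × 0.68992^5 = 0.3476 × 0.1563 = 0.05433
λ_eff = λ(1-P_K) = 8.9 × (1 - 0.05433) = 8.9 × 0.94567 = 8.4165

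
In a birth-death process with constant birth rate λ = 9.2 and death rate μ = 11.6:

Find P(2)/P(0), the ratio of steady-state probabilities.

For constant rates: P(n)/P(0) = (λ/μ)^n
P(2)/P(0) = (9.2/11.6)^2 = 0.7931^2 = 0.6290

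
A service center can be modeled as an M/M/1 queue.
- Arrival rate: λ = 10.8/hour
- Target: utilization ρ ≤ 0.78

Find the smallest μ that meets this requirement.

ρ = λ/μ, so μ = λ/ρ
μ ≥ 10.8/0.78 = 13.8462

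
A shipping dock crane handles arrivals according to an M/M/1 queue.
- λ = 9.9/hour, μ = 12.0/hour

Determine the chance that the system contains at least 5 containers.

ρ = λ/μ = 9.9/12.0 = 0.8250
P(N ≥ n) = ρⁿ
P(N ≥ 5) = 0.8250^5
P(N ≥ 5) = 0.3822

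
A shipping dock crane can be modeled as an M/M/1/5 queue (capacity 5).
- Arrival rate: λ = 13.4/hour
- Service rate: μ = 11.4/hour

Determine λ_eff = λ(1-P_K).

ρ = λ/μ = 13.4/11.4 = 1.17544
P₀ = (1-ρ)/(1-ρ^(K+1)) = (1-1.17544)/(1-1.17544^6) = -0.1754/-1.6376 = 0.1071
P_K = P₀×ρ^K = 0.10713 × 1.17544^5 = 0.10713 × 2.2439 = 0.2404
λ_eff = λ(1-P_K) = 13.4 × (1 - 0.240399) = 13.4 × 0.759601 = 10.1787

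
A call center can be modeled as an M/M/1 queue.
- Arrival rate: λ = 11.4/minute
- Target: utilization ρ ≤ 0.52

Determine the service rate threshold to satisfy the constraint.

ρ = λ/μ, so μ = λ/ρ
μ ≥ 11.4/0.52 = 21.9231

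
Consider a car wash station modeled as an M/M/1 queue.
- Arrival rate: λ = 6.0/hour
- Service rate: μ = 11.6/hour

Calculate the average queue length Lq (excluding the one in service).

ρ = λ/μ = 6.0/11.6 = 0.5172
For M/M/1: Lq = λ²/(μ(μ-λ))
Lq = 36.00/(11.6 × 5.60)
Lq = 0.5542 cars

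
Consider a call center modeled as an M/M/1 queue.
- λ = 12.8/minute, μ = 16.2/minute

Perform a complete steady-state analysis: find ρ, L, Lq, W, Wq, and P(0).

Step 1: ρ = λ/μ = 12.8/16.2 = 0.7901
Step 2: L = λ/(μ-λ) = 12.8/3.40 = 3.7647
Step 3: Lq = λ²/(μ(μ-λ)) = 163.84/(16.2×3.40) = 2.9746
Step 4: W = 1/(μ-λ) = 1/3.40 = 0.29412
Step 5: Wq = λ/(μ(μ-λ)) = 12.8/(16.2×3.40) = 0.2324
Step 6: P(0) = 1-ρ = 0.2099
Verify: L = λW = 12.8×0.29412 = 3.7647 ✔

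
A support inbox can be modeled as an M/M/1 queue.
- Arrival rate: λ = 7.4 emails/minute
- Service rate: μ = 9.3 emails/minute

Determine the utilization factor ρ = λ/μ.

Server utilization: ρ = λ/μ
ρ = 7.4/9.3 = 0.7957
The server is busy 79.57% of the time.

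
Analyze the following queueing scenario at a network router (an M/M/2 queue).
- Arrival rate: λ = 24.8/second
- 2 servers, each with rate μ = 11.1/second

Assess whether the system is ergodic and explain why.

Stability requires ρ = λ/(cμ) < 1
ρ = 24.8/(2 × 11.1) = 24.8/22.20 = 1.1171
Since 1.1171 ≥ 1, the system is UNSTABLE.
Need c > λ/μ = 24.8/11.1 = 2.23.
Minimum servers needed: c = 3.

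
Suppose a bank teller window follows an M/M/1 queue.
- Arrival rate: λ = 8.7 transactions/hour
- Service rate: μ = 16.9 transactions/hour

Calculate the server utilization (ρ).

Server utilization: ρ = λ/μ
ρ = 8.7/16.9 = 0.5148
The server is busy 51.48% of the time.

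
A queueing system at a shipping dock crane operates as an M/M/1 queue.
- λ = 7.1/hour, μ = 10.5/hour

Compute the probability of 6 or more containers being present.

ρ = λ/μ = 7.1/10.5 = 0.67619
P(N ≥ n) = ρⁿ
P(N ≥ 6) = 0.67619^6
P(N ≥ 6) = 0.09559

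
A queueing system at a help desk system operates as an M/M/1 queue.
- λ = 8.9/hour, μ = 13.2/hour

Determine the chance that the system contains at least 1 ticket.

ρ = λ/μ = 8.9/13.2 = 0.6742
P(N ≥ n) = ρⁿ
P(N ≥ 1) = 0.6742^1
P(N ≥ 1) = 0.6742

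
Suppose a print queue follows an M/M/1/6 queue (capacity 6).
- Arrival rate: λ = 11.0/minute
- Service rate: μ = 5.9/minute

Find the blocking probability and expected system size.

ρ = λ/μ = 11.0/5.9 = 1.8644
P₀ = (1-ρ)/(1-ρ^(K+1)) = (1-1.8644)/(1-1.8644^7) = -0.8644/-77.3021 = 0.01118
P_K = P₀×ρ^K = 0.011182 × 1.8644^6 = 0.011182 × 41.9986 = 0.4696
Blocking probability P_6 = 0.4696 (46.96%)
L = ρ[1 - (K+1)ρ^K + Kρ^(K+1)] / [(1-ρ)(1-ρ^(K+1))]
L = 1.8644 × (1 - 7×41.9986 + 6×78.3021) / ((1 - 1.8644) × (1 - 78.3021)) = 4.9337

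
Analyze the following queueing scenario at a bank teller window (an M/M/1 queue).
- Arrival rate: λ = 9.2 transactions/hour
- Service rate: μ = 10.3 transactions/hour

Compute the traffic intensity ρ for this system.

Server utilization: ρ = λ/μ
ρ = 9.2/10.3 = 0.8932
The server is busy 89.32% of the time.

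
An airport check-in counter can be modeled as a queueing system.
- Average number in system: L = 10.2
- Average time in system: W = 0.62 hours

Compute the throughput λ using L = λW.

Little's Law: L = λW, so λ = L/W
λ = 10.2/0.62 = 16.4516 passengers/hour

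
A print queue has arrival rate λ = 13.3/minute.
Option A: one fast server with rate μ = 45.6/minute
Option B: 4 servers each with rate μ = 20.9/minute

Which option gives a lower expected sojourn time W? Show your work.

Option A: single server μ = 45.6 (M/M/1)
  ρ_A = 13.3/45.6 = 0.2917
  W_A = 1/(μ-λ) = 1/(45.6-13.3) = 1/32.30 = 0.03096

Option B: 4 servers μ = 20.9 (M/M/4)
  ρ_B = λ/(cμ) = 13.3/(4×20.9) = 0.1591
  Offered load a = λ/μ = cρ = 13.3/20.9 = 0.6364
  P₀ = [ Σₙ₌₀^3 aⁿ/n! + a^4/(4!(1-ρ)) ]⁻¹
  Σ = a^0/0! + a^1/1! + a^2/2! + a^3/3! = 1.0000 + 0.63636 + 0.20248 + 0.042950 = 1.8818
  a^4/(4!(1-ρ)) = 0.1640/(24 × 0.8409) = 0.008126
  P₀ = 1/(1.8818 + 0.008126) = 0.5291
  Lq = P₀·a^4·ρ / (4!(1-ρ)²) = 0.52912 × 0.16399 × 0.15909 / (24 × 0.70713) = 0.0008134
  Wq_B = Lq/λ = 0.0008134/13.3 = 0.00006116
  W_B = Wq_B + 1/μ = 0.00006116 + 0.04785 = 0.04791

Since W_A = 0.03096 < W_B = 0.04791, Option A (single fast server) has the shorter time in system.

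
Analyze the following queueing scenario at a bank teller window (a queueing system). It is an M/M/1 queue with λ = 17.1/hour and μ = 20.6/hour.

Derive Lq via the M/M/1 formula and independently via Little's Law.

Method 1 (direct): Lq = λ²/(μ(μ-λ)) = 292.41/(20.6 × 3.50) = 4.0556

Method 2 (Little's Law):
W = 1/(μ-λ) = 1/3.50 = 0.28571
Wq = W - 1/μ = 0.28571 - 0.048544 = 0.23717
Lq = λWq = 17.1 × 0.23717 = 4.0556 ✔ (matches Method 1)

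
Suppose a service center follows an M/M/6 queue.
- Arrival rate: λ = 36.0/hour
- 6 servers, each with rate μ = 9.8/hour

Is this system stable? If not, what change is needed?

Stability requires ρ = λ/(cμ) < 1
ρ = 36.0/(6 × 9.8) = 36.0/58.80 = 0.6122
Since 0.6122 < 1, the system is STABLE.
The servers are busy 61.22% of the time.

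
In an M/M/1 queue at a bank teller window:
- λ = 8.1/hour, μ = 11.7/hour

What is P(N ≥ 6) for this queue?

ρ = λ/μ = 8.1/11.7 = 0.6923
P(N ≥ n) = ρⁿ
P(N ≥ 6) = 0.6923^6
P(N ≥ 6) = 0.1101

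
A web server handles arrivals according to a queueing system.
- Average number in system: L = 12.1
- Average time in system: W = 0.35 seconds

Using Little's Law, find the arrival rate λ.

Little's Law: L = λW, so λ = L/W
λ = 12.1/0.35 = 34.5714 requests/second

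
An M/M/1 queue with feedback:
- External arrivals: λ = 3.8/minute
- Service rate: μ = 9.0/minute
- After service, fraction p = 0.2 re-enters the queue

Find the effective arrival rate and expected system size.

Effective arrival rate: λ_eff = λ/(1-p) = 3.8/(1-0.2) = 3.8/0.80 = 4.7500
ρ = λ_eff/μ = 4.7500/9.0 = 0.527778
L = ρ/(1-ρ) = 0.527778/(1-0.527778) = 1.1176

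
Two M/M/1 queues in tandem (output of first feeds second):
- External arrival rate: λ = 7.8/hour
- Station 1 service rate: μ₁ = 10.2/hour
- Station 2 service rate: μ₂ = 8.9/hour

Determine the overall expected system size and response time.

By Jackson's theorem, each station behaves as independent M/M/1.
Station 1: ρ₁ = 7.8/10.2 = 0.7647, L₁ = ρ₁/(1-ρ₁) = λ/(μ₁-λ) = 7.8/2.40 = 3.2500
Station 2: ρ₂ = 7.8/8.9 = 0.8764, L₂ = ρ₂/(1-ρ₂) = λ/(μ₂-λ) = 7.8/1.10 = 7.0909
Total: L = L₁ + L₂ = 3.2500 + 7.0909 = 10.3409
W = L/λ = 10.3409/7.8 = 1.3258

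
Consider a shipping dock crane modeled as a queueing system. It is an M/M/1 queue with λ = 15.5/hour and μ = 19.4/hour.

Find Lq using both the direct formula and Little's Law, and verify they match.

Method 1 (direct): Lq = λ²/(μ(μ-λ)) = 240.25/(19.4 × 3.90) = 3.1754

Method 2 (Little's Law):
W = 1/(μ-λ) = 1/3.90 = 0.25641
Wq = W - 1/μ = 0.25641 - 0.051546 = 0.204864
Lq = λWq = 15.5 × 0.204864 = 3.1754 ✔ (matches Method 1)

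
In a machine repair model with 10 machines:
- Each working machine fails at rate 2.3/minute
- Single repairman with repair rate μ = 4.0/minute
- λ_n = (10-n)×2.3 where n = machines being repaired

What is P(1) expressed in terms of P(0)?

P(1)/P(0) = ∏_{i=0}^{1-1} λ_i/μ_{i+1}
= (10-0)×2.3/4.0
= 5.7500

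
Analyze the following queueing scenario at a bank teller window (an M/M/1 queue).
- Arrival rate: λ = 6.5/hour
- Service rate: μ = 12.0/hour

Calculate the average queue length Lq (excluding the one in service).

ρ = λ/μ = 6.5/12.0 = 0.5417
For M/M/1: Lq = λ²/(μ(μ-λ))
Lq = 42.25/(12.0 × 5.50)
Lq = 0.6402 transactions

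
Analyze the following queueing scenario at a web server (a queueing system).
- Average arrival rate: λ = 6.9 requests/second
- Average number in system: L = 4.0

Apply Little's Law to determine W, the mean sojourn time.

Little's Law: L = λW, so W = L/λ
W = 4.0/6.9 = 0.5797 seconds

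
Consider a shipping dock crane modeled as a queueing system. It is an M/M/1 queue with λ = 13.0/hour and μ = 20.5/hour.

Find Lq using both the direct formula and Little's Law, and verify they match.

Method 1 (direct): Lq = λ²/(μ(μ-λ)) = 169.00/(20.5 × 7.50) = 1.0992

Method 2 (Little's Law):
W = 1/(μ-λ) = 1/7.50 = 0.13333
Wq = W - 1/μ = 0.13333 - 0.048780 = 0.08455
Lq = λWq = 13.0 × 0.08455 = 1.0992 ✔ (matches Method 1)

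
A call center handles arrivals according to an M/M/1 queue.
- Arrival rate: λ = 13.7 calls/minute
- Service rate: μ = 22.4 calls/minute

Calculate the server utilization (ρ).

Server utilization: ρ = λ/μ
ρ = 13.7/22.4 = 0.6116
The server is busy 61.16% of the time.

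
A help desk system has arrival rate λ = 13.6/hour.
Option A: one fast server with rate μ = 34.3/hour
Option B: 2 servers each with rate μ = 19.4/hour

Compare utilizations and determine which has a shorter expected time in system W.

Option A: single server μ = 34.3 (M/M/1)
  ρ_A = 13.6/34.3 = 0.3965
  W_A = 1/(μ-λ) = 1/(34.3-13.6) = 1/20.70 = 0.04831

Option B: 2 servers μ = 19.4 (M/M/2)
  ρ_B = λ/(cμ) = 13.6/(2×19.4) = 0.3505
  Offered load a = λ/μ = cρ = 13.6/19.4 = 0.7010
  P₀ = [ Σₙ₌₀^1 aⁿ/n! + a^2/(2!(1-ρ)) ]⁻¹
  Σ = a^0/0! + a^1/1! = 1.0000 + 0.7010 = 1.7010
  a^2/(2!(1-ρ)) = 0.4914/(2 × 0.6495) = 0.3783
  P₀ = 1/(1.7010 + 0.3783) = 0.4809
  Lq = P₀·a^2·ρ / (2!(1-ρ)²) = 0.48092 × 0.49144 × 0.35052 / (2 × 0.42183) = 0.09819
  Wq_B = Lq/λ = 0.09819/13.6 = 0.007220
  W_B = Wq_B + 1/μ = 0.007220 + 0.05155 = 0.05877

Since W_A = 0.04831 < W_B = 0.05877, Option A (single fast server) has the shorter time in system.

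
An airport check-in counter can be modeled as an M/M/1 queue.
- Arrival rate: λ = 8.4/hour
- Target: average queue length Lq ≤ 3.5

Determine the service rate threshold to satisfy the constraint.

For M/M/1: Lq = λ²/(μ(μ-λ))
Need Lq ≤ 3.5, i.e. μ(μ-λ) ≥ λ²/3.5
μ² - 8.4μ - 70.56/3.5 ≥ 0  →  μ² - 8.4μ - 20.1600 ≥ 0
Quadratic formula (positive root): μ = [λ + √(λ² + 4×20.1600)]/2
Discriminant: 70.56 + 4×20.1600 = 151.2000, √151.2000 = 12.2963
μ ≥ (8.4 + 12.2963)/2 = 10.3482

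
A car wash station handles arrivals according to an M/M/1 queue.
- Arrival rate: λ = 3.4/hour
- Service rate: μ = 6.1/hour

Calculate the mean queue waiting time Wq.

First, compute utilization: ρ = λ/μ = 3.4/6.1 = 0.5574
For M/M/1: Wq = λ/(μ(μ-λ))
Wq = 3.4/(6.1 × (6.1-3.4))
Wq = 3.4/(6.1 × 2.70)
Wq = 0.2064 hours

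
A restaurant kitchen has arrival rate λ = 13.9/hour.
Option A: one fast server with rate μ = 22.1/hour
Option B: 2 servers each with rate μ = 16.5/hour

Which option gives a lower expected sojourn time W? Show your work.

Option A: single server μ = 22.1 (M/M/1)
  ρ_A = 13.9/22.1 = 0.6290
  W_A = 1/(μ-λ) = 1/(22.1-13.9) = 1/8.20 = 0.1220

Option B: 2 servers μ = 16.5 (M/M/2)
  ρ_B = λ/(cμ) = 13.9/(2×16.5) = 0.4212
  Offered load a = λ/μ = cρ = 13.9/16.5 = 0.8424
  P₀ = [ Σₙ₌₀^1 aⁿ/n! + a^2/(2!(1-ρ)) ]⁻¹
  Σ = a^0/0! + a^1/1! = 1.0000 + 0.8424 = 1.8424
  a^2/(2!(1-ρ)) = 0.7097/(2 × 0.5788) = 0.6131
  P₀ = 1/(1.8424 + 0.6131) = 0.4072
  Lq = P₀·a^2·ρ / (2!(1-ρ)²) = 0.4072 × 0.7097 × 0.4212 / (2 × 0.3350) = 0.1817
  Wq_B = Lq/λ = 0.1817/13.9 = 0.01307
  W_B = Wq_B + 1/μ = 0.01307 + 0.06061 = 0.07368

Since W_B = 0.07368 < W_A = 0.1220, Option B (multiple servers) has the shorter time in system.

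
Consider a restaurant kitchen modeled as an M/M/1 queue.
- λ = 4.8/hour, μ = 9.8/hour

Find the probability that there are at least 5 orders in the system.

ρ = λ/μ = 4.8/9.8 = 0.4898
P(N ≥ n) = ρⁿ
P(N ≥ 5) = 0.4898^5
P(N ≥ 5) = 0.02819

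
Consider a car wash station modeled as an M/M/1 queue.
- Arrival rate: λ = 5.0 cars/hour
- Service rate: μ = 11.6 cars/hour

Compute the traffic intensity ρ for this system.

Server utilization: ρ = λ/μ
ρ = 5.0/11.6 = 0.4310
The server is busy 43.10% of the time.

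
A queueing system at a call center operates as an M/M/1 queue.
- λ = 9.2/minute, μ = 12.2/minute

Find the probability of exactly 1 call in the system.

ρ = λ/μ = 9.2/12.2 = 0.7541
P(n) = (1-ρ)ρⁿ
P(1) = (1-0.7541) × 0.7541^1
P(1) = 0.2459 × 0.7541
P(1) = 0.1854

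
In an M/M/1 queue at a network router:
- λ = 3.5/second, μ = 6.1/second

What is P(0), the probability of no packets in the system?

ρ = λ/μ = 3.5/6.1 = 0.5738
P(0) = 1 - ρ = 1 - 0.5738 = 0.4262
The server is idle 42.62% of the time.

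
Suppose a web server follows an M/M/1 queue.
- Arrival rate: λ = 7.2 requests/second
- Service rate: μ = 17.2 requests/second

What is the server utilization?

Server utilization: ρ = λ/μ
ρ = 7.2/17.2 = 0.4186
The server is busy 41.86% of the time.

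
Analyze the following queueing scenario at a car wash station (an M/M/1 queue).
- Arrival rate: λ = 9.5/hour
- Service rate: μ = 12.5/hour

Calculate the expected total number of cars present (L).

ρ = λ/μ = 9.5/12.5 = 0.7600
For M/M/1: L = λ/(μ-λ)
L = 9.5/(12.5-9.5) = 9.5/3.00
L = 3.1667 cars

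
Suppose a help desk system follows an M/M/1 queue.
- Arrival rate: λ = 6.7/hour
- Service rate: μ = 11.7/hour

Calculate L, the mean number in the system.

ρ = λ/μ = 6.7/11.7 = 0.5726
For M/M/1: L = λ/(μ-λ)
L = 6.7/(11.7-6.7) = 6.7/5.00
L = 1.3400 tickets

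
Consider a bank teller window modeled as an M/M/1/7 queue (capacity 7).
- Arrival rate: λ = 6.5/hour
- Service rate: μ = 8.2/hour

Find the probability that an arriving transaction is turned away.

ρ = λ/μ = 6.5/8.2 = 0.79268
P₀ = (1-ρ)/(1-ρ^(K+1)) = (1-0.79268)/(1-0.79268^8) = 0.2073/0.8441 = 0.2456
P_K = P₀×ρ^K = 0.24560 × 0.79268^7 = 0.24560 × 0.19665 = 0.04830
Blocking probability = 4.83%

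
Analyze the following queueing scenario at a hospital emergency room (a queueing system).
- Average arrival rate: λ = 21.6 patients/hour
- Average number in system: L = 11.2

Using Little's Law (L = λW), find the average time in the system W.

Little's Law: L = λW, so W = L/λ
W = 11.2/21.6 = 0.5185 hours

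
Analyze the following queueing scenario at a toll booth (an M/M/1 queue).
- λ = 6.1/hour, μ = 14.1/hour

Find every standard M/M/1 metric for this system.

Step 1: ρ = λ/μ = 6.1/14.1 = 0.4326
Step 2: L = λ/(μ-λ) = 6.1/8.00 = 0.7625
Step 3: Lq = λ²/(μ(μ-λ)) = 37.21/(14.1×8.00) = 0.3299
Step 4: W = 1/(μ-λ) = 1/8.00 = 0.1250
Step 5: Wq = λ/(μ(μ-λ)) = 6.1/(14.1×8.00) = 0.05408
Step 6: P(0) = 1-ρ = 0.5674
Verify: L = λW = 6.1×0.1250 = 0.7625 ✔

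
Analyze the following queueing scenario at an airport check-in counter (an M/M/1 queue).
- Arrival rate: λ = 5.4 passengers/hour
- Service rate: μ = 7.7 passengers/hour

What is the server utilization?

Server utilization: ρ = λ/μ
ρ = 5.4/7.7 = 0.7013
The server is busy 70.13% of the time.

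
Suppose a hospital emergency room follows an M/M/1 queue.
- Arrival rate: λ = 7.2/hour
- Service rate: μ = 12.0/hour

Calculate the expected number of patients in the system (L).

ρ = λ/μ = 7.2/12.0 = 0.6000
For M/M/1: L = λ/(μ-λ)
L = 7.2/(12.0-7.2) = 7.2/4.80
L = 1.5000 patients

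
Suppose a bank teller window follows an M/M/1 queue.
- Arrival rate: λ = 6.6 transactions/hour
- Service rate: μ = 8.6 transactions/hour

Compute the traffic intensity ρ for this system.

Server utilization: ρ = λ/μ
ρ = 6.6/8.6 = 0.7674
The server is busy 76.74% of the time.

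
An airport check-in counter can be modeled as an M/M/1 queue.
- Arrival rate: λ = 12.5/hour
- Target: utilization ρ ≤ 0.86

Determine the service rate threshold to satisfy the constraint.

ρ = λ/μ, so μ = λ/ρ
μ ≥ 12.5/0.86 = 14.5349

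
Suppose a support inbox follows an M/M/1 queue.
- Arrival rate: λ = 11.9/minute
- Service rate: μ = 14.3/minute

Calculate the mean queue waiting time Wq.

First, compute utilization: ρ = λ/μ = 11.9/14.3 = 0.8322
For M/M/1: Wq = λ/(μ(μ-λ))
Wq = 11.9/(14.3 × (14.3-11.9))
Wq = 11.9/(14.3 × 2.40)
Wq = 0.3467 minutes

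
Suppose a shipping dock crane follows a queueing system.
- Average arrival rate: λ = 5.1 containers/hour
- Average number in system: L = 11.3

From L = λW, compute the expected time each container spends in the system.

Little's Law: L = λW, so W = L/λ
W = 11.3/5.1 = 2.2157 hours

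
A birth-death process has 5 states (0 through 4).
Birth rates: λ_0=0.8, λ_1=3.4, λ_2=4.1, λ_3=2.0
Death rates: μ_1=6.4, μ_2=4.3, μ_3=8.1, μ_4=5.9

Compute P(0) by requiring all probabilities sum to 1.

Ratios P(n)/P(0) = (λ₀···λₙ₋₁)/(μ₁···μₙ):
P(1)/P(0) = (0.8)/(6.4) = 0.1250
P(2)/P(0) = (0.8×3.4)/(6.4×4.3) = 0.09884
P(3)/P(0) = (0.8×3.4×4.1)/(6.4×4.3×8.1) = 0.05003
P(4)/P(0) = (0.8×3.4×4.1×2.0)/(6.4×4.3×8.1×5.9) = 0.01696

Normalization: ∑ P(n) = 1
P(0) × (1.0000 + 0.1250 + 0.09884 + 0.05003 + 0.01696) = 1
P(0) × 1.2908 = 1
P(0) = 1/1.2908 = 0.7747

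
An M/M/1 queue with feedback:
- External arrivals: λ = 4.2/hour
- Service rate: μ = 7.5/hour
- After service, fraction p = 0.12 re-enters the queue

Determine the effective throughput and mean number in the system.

Effective arrival rate: λ_eff = λ/(1-p) = 4.2/(1-0.12) = 4.2/0.88 = 4.7727
ρ = λ_eff/μ = 4.7727/7.5 = 0.63636
L = ρ/(1-ρ) = 0.63636/(1-0.63636) = 1.7500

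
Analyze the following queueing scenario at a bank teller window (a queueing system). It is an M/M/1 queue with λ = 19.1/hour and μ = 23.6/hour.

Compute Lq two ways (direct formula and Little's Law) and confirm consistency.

Method 1 (direct): Lq = λ²/(μ(μ-λ)) = 364.81/(23.6 × 4.50) = 3.4351

Method 2 (Little's Law):
W = 1/(μ-λ) = 1/4.50 = 0.22222
Wq = W - 1/μ = 0.22222 - 0.042373 = 0.17985
Lq = λWq = 19.1 × 0.17985 = 3.4351 ✔ (matches Method 1)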